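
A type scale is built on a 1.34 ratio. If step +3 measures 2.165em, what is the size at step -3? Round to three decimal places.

2.165 ÷ 1.34⁶ = 2.165 ÷ 5.78934 ≈ 0.374

0.374em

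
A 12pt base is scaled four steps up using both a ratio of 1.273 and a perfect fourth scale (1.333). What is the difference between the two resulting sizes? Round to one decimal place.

At 1.273: 12.0 × 1.273⁴ = 31.513pt
Perfect fourth: 12.0 × 1.333⁴ = 37.888pt
Difference: 37.888 − 31.513 = 6.375pt

6.4pt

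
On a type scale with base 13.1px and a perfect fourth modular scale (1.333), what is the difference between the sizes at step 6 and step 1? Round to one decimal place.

Step 1: 13.1 × 1.333 = 17.462px
Step 6: 13.1 × 1.333⁶ = 73.494px
Difference: 73.494 − 17.462 = 56.032px

56.0px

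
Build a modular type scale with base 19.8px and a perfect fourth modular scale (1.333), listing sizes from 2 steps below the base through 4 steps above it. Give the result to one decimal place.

11.1px, 14.9px, 19.8px, 26.4px, 35.2px, 46.9px, 62.5px

Step -2: 19.8 ÷ 1.333² = 11.1
Step -1: 19.8 ÷ 1.333 = 14.9
Step 0: 19.8px
Step 1: 19.8 × 1.333 = 26.4
Step 2: 19.8 × 1.333² = 35.2
Step 3: 19.8 × 1.333³ = 46.9
Step 4: 19.8 × 1.333⁴ = 62.5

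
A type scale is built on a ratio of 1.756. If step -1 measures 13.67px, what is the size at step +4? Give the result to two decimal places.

228.24px

13.67 × 1.756⁵ = 13.67 × 16.69639 ≈ 228.240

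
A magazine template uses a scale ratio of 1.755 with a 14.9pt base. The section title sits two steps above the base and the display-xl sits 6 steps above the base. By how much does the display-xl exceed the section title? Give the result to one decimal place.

389.5pt

Step 2: 14.9 × 1.755² = 45.892pt
Step 6: 14.9 × 1.755⁶ = 435.360pt
Difference: 435.360 − 45.892 = 389.468pt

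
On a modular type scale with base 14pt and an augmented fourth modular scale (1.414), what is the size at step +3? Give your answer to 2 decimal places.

Each step on a modular scale multiplies by the ratio, so the size n steps from the base is base × ratioⁿ.
14.0 × 1.414³ = 14.0 × 2.82715 ≈ 39.58

39.58pt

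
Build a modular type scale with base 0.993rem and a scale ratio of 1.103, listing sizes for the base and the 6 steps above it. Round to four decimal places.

0.9930rem, 1.0953rem, 1.2081rem, 1.3325rem, 1.4698rem, 1.6212rem, 1.7881rem

Step 0: 0.993rem
Step 1: 0.993 × 1.103 = 1.0953
Step 2: 0.993 × 1.103² = 1.2081
Step 3: 0.993 × 1.103³ = 1.3325
Step 4: 0.993 × 1.103⁴ = 1.4698
Step 5: 0.993 × 1.103⁵ = 1.6212
Step 6: 0.993 × 1.103⁶ = 1.7881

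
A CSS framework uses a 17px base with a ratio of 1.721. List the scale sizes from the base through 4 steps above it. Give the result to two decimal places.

17.00px, 29.26px, 50.35px, 86.65px, 149.13px

Step 0: 17px
Step 1: 17.0 × 1.721 = 29.26
Step 2: 17.0 × 1.721² = 50.35
Step 3: 17.0 × 1.721³ = 86.65
Step 4: 17.0 × 1.721⁴ = 149.13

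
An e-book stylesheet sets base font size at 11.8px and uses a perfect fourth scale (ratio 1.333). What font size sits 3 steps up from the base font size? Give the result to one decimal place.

11.8 × 1.333³ = 11.8 × 2.36859 ≈ 27.95

27.9px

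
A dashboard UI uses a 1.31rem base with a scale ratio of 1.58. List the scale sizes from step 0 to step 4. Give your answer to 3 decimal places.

1.310rem, 2.070rem, 3.270rem, 5.167rem, 8.164rem

Step 0: 1.31rem
Step 1: 1.31 × 1.58 = 2.070
Step 2: 1.31 × 1.58² = 3.270
Step 3: 1.31 × 1.58³ = 5.167
Step 4: 1.31 × 1.58⁴ = 8.164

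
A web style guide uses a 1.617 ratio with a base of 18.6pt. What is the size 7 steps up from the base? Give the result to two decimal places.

537.63pt

Every step multiplies by the scale ratio.
18.6 × 1.617⁷ = 18.6 × 28.90481 ≈ 537.63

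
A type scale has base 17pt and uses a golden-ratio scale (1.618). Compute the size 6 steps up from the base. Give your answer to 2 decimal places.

Every step multiplies by the scale ratio.
17.0 × 1.618⁶ = 17.0 × 17.94201 ≈ 305.01

305.01pt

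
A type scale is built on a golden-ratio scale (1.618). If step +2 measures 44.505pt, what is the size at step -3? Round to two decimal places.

44.505 ÷ 1.618⁵ = 44.505 ÷ 11.08901 ≈ 4.013

4.01pt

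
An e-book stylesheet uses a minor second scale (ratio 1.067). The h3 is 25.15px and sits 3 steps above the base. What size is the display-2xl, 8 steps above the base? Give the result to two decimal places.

34.78px

The gap is 8 − (3) = 5 steps, so the factor is 1.067^5.
25.15 × 1.067⁵ = 25.15 × 1.38300 ≈ 34.782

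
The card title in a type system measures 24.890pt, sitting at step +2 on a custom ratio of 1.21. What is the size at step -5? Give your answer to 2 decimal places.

24.890 ÷ 1.21⁷ = 24.890 ÷ 3.79750 ≈ 6.554

6.55pt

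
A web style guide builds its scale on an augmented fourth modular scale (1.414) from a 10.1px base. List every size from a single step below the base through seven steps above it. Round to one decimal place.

7.1px, 10.1px, 14.3px, 20.2px, 28.6px, 40.4px, 57.1px, 80.7px, 114.1px

Step -1: 10.1 ÷ 1.414 = 7.1
Step 0: 10.1px
Step 1: 10.1 × 1.414 = 14.3
Step 2: 10.1 × 1.414² = 20.2
Step 3: 10.1 × 1.414³ = 28.6
Step 4: 10.1 × 1.414⁴ = 40.4
Step 5: 10.1 × 1.414⁵ = 57.1
Step 6: 10.1 × 1.414⁶ = 80.7
Step 7: 10.1 × 1.414⁷ = 114.1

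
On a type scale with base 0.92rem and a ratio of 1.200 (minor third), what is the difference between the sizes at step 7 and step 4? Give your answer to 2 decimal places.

1.39rem

Step 4: 0.92 × 1.200⁴ = 1.9077rem
Step 7: 0.92 × 1.200⁷ = 3.2965rem
Difference: 3.2965 − 1.9077 = 1.3888rem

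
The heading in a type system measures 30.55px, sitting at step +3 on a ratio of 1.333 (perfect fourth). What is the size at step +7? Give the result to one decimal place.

30.55 × 1.333⁴ = 30.55 × 3.15733 ≈ 96.457

96.5px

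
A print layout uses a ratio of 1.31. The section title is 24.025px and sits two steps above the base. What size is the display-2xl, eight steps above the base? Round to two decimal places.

121.42px

Moving from step +2 to step +8 is 6 steps up, so multiply by r⁶.
24.025 × 1.31⁶ = 24.025 × 5.05391 ≈ 121.420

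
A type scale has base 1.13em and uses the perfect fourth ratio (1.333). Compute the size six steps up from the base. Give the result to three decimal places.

1.13 × 1.333⁶ = 1.13 × 5.61023 ≈ 6.340

6.340em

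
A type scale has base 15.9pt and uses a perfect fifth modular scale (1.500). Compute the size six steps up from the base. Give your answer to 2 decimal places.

15.9 × 1.500⁶ = 15.9 × 11.39062 ≈ 181.11

181.11pt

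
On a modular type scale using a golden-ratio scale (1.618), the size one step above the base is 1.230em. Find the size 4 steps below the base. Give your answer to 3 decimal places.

0.111em

1.230 ÷ 1.618⁵ = 1.230 ÷ 11.08901 ≈ 0.111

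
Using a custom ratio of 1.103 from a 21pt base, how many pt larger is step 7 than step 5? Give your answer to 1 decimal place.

Step 5: 21.0 × 1.103⁵ = 34.284pt
Step 7: 21.0 × 1.103⁷ = 41.711pt
Difference: 41.711 − 34.284 = 7.427pt

7.4pt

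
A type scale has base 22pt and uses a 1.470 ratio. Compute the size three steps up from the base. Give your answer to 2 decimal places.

69.88pt

Each step on a modular scale multiplies by the ratio, so the size n steps from the base is base × ratioⁿ.
22.0 × 1.470³ = 22.0 × 3.17652 ≈ 69.88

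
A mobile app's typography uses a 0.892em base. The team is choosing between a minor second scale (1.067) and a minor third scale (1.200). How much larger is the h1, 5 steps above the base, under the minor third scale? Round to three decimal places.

Minor second: 0.892 × 1.067⁵ = 1.23364em
Minor third: 0.892 × 1.200⁵ = 2.21958em
Difference: 2.21958 − 1.23364 = 0.98594em

0.986em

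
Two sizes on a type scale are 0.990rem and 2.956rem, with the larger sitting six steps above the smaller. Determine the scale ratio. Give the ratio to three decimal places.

The ratio satisfies 0.990 × r⁶ = 2.956, so r = (2.956 / 0.990)^(1/6).
r = 2.9859^(1/6) ≈ 1.2000

1.200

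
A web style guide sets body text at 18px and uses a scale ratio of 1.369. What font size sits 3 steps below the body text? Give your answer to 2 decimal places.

Each step on a modular scale multiplies by the ratio, so the size n steps from the base is base × ratioⁿ.
18.0 ÷ 1.369³ = 18.0 ÷ 2.56573 ≈ 7.02

7.02px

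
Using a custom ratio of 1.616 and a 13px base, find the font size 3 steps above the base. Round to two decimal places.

54.86px

13.0 × 1.616³ = 13.0 × 4.22011 ≈ 54.86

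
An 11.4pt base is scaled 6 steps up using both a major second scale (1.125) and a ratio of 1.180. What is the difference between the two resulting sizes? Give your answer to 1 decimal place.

Major second: 11.4 × 1.125⁶ = 23.111pt
At 1.180: 11.4 × 1.180⁶ = 30.775pt
Difference: 30.775 − 23.111 = 7.664pt

7.7pt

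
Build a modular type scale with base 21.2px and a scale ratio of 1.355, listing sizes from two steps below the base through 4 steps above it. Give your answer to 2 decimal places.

Step -2: 21.2 ÷ 1.355² = 11.55
Step -1: 21.2 ÷ 1.355 = 15.65
Step 0: 21.2px
Step 1: 21.2 × 1.355 = 28.73
Step 2: 21.2 × 1.355² = 38.92
Step 3: 21.2 × 1.355³ = 52.74
Step 4: 21.2 × 1.355⁴ = 71.46

11.55px, 15.65px, 21.20px, 28.73px, 38.92px, 52.74px, 71.46px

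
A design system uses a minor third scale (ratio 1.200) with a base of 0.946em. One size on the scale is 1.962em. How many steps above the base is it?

4

1.200ⁿ = 1.962 / 0.946 = 2.0740
n = ln(2.0740) / ln(1.200) = 0.7295 / 0.1823 ≈ 4.00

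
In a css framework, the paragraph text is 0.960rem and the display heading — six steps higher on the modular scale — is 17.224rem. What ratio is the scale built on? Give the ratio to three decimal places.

The ratio satisfies 0.960 × r⁶ = 17.224, so r = (17.224 / 0.960)^(1/6).
r = 17.9417^(1/6) ≈ 1.6180

1.618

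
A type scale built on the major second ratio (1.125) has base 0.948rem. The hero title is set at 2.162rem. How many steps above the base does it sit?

1.125ⁿ = 2.162 / 0.948 = 2.2806
n = ln(2.2806) / ln(1.125) = 0.8244 / 0.1178 ≈ 7.00

7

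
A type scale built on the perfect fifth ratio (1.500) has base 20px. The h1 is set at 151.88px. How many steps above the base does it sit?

1.500ⁿ = 151.88 / 20 = 7.5940
n = ln(7.5940) / ln(1.500) = 2.0274 / 0.4055 ≈ 5.00

5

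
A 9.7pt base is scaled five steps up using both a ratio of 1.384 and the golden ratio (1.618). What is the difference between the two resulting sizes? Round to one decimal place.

58.3pt

At 1.384: 9.7 × 1.384⁵ = 49.255pt
Golden ratio: 9.7 × 1.618⁵ = 107.563pt
Difference: 107.563 − 49.255 = 58.308pt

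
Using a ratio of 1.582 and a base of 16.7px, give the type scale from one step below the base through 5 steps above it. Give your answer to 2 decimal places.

Step -1: 16.7 ÷ 1.582 = 10.56
Step 0: 16.7px
Step 1: 16.7 × 1.582 = 26.42
Step 2: 16.7 × 1.582² = 41.80
Step 3: 16.7 × 1.582³ = 66.12
Step 4: 16.7 × 1.582⁴ = 104.60
Step 5: 16.7 × 1.582⁵ = 165.48

10.56px, 16.70px, 26.42px, 41.80px, 66.12px, 104.60px, 165.48px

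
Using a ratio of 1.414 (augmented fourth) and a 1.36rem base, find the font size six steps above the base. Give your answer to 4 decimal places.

10.8701rem

1.36 × 1.414⁶ = 1.36 × 7.99275 ≈ 10.8701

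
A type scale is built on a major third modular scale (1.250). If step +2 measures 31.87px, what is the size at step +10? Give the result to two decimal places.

31.87 × 1.250⁸ = 31.87 × 5.96046 ≈ 189.960

189.96px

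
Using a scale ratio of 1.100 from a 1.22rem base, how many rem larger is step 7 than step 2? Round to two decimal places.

Step 2: 1.22 × 1.100² = 1.4762rem
Step 7: 1.22 × 1.100⁷ = 2.3774rem
Difference: 2.3774 − 1.4762 = 0.9012rem

0.90rem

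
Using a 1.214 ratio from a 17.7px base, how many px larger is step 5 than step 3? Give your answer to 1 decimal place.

15.0px

Step 3: 17.7 × 1.214³ = 31.669px
Step 5: 17.7 × 1.214⁵ = 46.673px
Difference: 46.673 − 31.669 = 15.004px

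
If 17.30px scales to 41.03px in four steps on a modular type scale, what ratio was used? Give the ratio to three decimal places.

r⁴ = 41.03 / 17.30, so r = (41.03/17.30)^(1/4).
r = 2.3717^(1/4) ≈ 1.2410

1.241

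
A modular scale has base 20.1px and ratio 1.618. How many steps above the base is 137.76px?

4

1.618ⁿ = 137.76 / 20.1 = 6.8537
n = ln(6.8537) / ln(1.618) = 1.9248 / 0.4812 ≈ 4.00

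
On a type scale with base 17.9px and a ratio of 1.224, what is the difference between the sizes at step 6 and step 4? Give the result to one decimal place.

Step 4: 17.9 × 1.224⁴ = 40.177px
Step 6: 17.9 × 1.224⁶ = 60.192px
Difference: 60.192 − 40.177 = 20.015px

20.0px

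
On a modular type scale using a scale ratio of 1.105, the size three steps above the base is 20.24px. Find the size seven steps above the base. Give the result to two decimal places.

Moving from step +3 to step +7 is 4 steps up, so multiply by r⁴.
20.24 × 1.105⁴ = 20.24 × 1.49090 ≈ 30.176

30.18px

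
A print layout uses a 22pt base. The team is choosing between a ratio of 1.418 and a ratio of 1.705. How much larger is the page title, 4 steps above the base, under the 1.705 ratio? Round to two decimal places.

At 1.418: 22.0 × 1.418⁴ = 88.9462pt
At 1.705: 22.0 × 1.705⁴ = 185.9175pt
Difference: 185.9175 − 88.9462 = 96.9713pt

96.97pt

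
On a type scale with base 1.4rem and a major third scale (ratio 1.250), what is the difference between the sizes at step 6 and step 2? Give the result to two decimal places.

3.15rem

Step 2: 1.4 × 1.250² = 2.1875rem
Step 6: 1.4 × 1.250⁶ = 5.3406rem
Difference: 5.3406 − 2.1875 = 3.1531rem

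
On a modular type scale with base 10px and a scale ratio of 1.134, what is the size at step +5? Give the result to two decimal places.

18.75px

10.0 × 1.134⁵ = 10.0 × 1.87528 ≈ 18.75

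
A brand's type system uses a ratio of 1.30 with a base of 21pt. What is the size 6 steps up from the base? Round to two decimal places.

101.36pt

21.0 × 1.30⁶ = 21.0 × 4.82681 ≈ 101.36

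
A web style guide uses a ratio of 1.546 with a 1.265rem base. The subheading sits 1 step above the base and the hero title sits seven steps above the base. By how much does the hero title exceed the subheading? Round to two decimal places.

Step 1: 1.265 × 1.546 = 1.9557rem
Step 7: 1.265 × 1.546⁷ = 26.7028rem
Difference: 26.7028 − 1.9557 = 24.7471rem

24.75rem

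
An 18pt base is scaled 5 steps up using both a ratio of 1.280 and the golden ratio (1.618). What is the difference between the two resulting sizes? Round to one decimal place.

At 1.280: 18.0 × 1.280⁵ = 61.848pt
Golden ratio: 18.0 × 1.618⁵ = 199.602pt
Difference: 199.602 − 61.848 = 137.754pt

137.8pt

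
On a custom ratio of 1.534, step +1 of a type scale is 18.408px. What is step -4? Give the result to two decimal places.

Moving from step +1 to step -4 is 5 steps down, so divide by r⁵.
18.408 ÷ 1.534⁵ = 18.408 ÷ 8.49428 ≈ 2.167

2.17px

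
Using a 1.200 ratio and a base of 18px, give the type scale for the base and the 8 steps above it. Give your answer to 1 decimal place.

Step 0: 18px
Step 1: 18.0 × 1.200 = 21.6
Step 2: 18.0 × 1.200² = 25.9
Step 3: 18.0 × 1.200³ = 31.1
Step 4: 18.0 × 1.200⁴ = 37.3
Step 5: 18.0 × 1.200⁵ = 44.8
Step 6: 18.0 × 1.200⁶ = 53.7
Step 7: 18.0 × 1.200⁷ = 64.5
Step 8: 18.0 × 1.200⁸ = 77.4

18.0px, 21.6px, 25.9px, 31.1px, 37.3px, 44.8px, 53.7px, 64.5px, 77.4px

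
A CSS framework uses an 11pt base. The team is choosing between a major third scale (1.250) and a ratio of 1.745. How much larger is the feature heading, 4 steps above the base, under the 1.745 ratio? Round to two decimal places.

Major third: 11.0 × 1.250⁴ = 26.8555pt
At 1.745: 11.0 × 1.745⁴ = 101.9939pt
Difference: 101.9939 − 26.8555 = 75.1384pt

75.14pt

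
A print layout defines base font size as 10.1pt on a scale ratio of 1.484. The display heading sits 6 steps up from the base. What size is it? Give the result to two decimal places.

107.88pt

Every step multiplies by the scale ratio.
10.1 × 1.484⁶ = 10.1 × 10.68079 ≈ 107.88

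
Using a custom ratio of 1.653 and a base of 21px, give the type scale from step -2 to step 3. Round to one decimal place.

Step -2: 21.0 ÷ 1.653² = 7.7
Step -1: 21.0 ÷ 1.653 = 12.7
Step 0: 21px
Step 1: 21.0 × 1.653 = 34.7
Step 2: 21.0 × 1.653² = 57.4
Step 3: 21.0 × 1.653³ = 94.9

7.7px, 12.7px, 21.0px, 34.7px, 57.4px, 94.9px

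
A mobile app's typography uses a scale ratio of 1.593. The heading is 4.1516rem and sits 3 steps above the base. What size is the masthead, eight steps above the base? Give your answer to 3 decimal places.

4.1516 × 1.593⁵ = 4.1516 × 10.25838 ≈ 42.589

42.589rem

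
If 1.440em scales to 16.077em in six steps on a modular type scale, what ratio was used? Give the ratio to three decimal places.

1.495

The ratio satisfies 1.440 × r⁶ = 16.077, so r = (16.077 / 1.440)^(1/6).
r = 11.1646^(1/6) ≈ 1.4950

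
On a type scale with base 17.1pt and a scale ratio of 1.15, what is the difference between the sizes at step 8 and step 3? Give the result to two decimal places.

26.30pt

Step 3: 17.1 × 1.15³ = 26.0070pt
Step 8: 17.1 × 1.15⁸ = 52.3093pt
Difference: 52.3093 − 26.0070 = 26.3023pt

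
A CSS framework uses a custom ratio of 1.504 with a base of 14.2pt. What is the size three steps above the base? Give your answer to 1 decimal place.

48.3pt

Each step on a modular scale multiplies by the ratio, so the size n steps from the base is base × ratioⁿ.
14.2 × 1.504³ = 14.2 × 3.40207 ≈ 48.31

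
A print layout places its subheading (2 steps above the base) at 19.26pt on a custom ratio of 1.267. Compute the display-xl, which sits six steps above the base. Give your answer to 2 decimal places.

49.63pt

19.26 × 1.267⁴ = 19.26 × 2.57695 ≈ 49.632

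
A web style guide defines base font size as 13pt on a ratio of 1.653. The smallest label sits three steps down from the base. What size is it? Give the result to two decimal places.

2.88pt

13.0 ÷ 1.653³ = 13.0 ÷ 4.51667 ≈ 2.88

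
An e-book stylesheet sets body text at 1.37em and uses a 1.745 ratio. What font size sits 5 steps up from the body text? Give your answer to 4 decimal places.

22.1665em

A modular type scale is a geometric sequence: sizeₙ = base × rⁿ.
1.37 × 1.745⁵ = 1.37 × 16.17995 ≈ 22.1665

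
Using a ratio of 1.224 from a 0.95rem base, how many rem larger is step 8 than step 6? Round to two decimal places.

Step 6: 0.95 × 1.224⁶ = 3.1946rem
Step 8: 0.95 × 1.224⁸ = 4.7860rem
Difference: 4.7860 − 3.1946 = 1.5914rem

1.59rem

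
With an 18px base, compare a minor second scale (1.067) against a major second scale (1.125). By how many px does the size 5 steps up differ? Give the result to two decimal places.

Minor second: 18.0 × 1.067⁵ = 24.8940px
Major second: 18.0 × 1.125⁵ = 32.4366px
Difference: 32.4366 − 24.8940 = 7.5426px

7.54px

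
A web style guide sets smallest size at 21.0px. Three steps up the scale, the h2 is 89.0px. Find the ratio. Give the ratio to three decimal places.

The ratio satisfies 21.0 × r³ = 89.0, so r = (89.0 / 21.0)^(1/3).
r = 4.2381^(1/3) ≈ 1.6183

1.618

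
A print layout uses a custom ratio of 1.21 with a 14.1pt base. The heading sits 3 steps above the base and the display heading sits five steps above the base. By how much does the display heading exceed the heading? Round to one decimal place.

Step 3: 14.1 × 1.21³ = 24.979pt
Step 5: 14.1 × 1.21⁵ = 36.572pt
Difference: 36.572 − 24.979 = 11.593pt

11.6pt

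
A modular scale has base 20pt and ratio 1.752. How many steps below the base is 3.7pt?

3

1.752ⁿ = 20 / 3.7 = 5.4054
n = ln(5.4054) / ln(1.752) = 1.6874 / 0.5608 ≈ 3.01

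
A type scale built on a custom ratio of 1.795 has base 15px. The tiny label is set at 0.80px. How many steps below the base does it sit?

1.795ⁿ = 15 / 0.80 = 18.7500
n = ln(18.7500) / ln(1.795) = 2.9312 / 0.5850 ≈ 5.01

5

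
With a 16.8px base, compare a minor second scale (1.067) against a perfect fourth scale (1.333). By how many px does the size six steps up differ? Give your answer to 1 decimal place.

Minor second: 16.8 × 1.067⁶ = 24.791px
Perfect fourth: 16.8 × 1.333⁶ = 94.252px
Difference: 94.252 − 24.791 = 69.461px

69.5px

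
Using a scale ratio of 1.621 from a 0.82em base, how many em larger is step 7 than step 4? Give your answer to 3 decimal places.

18.454em

Step 4: 0.82 × 1.621⁴ = 5.66169em
Step 7: 0.82 × 1.621⁷ = 24.11543em
Difference: 24.11543 − 5.66169 = 18.45374em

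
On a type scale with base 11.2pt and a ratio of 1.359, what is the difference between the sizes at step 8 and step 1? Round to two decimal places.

115.09pt

Step 1: 11.2 × 1.359 = 15.2208pt
Step 8: 11.2 × 1.359⁸ = 130.3088pt
Difference: 130.3088 − 15.2208 = 115.0880pt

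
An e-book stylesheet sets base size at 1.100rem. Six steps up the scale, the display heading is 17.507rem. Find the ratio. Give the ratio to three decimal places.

The ratio satisfies 1.100 × r⁶ = 17.507, so r = (17.507 / 1.100)^(1/6).
r = 15.9155^(1/6) ≈ 1.5860

1.586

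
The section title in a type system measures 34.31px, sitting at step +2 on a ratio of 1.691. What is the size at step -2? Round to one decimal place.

The gap is -2 − (2) = -4 steps, so the factor is 1.691^-4.
34.31 ÷ 1.691⁴ = 34.31 ÷ 8.17663 ≈ 4.196

4.2px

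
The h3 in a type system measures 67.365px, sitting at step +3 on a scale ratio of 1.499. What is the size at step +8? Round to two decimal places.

67.365 × 1.499⁵ = 67.365 × 7.56847 ≈ 509.850

509.85px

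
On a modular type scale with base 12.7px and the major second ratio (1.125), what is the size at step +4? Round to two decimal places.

Each step on a modular scale multiplies by the ratio, so the size n steps from the base is base × ratioⁿ.
12.7 × 1.125⁴ = 12.7 × 1.60181 ≈ 20.34

20.34px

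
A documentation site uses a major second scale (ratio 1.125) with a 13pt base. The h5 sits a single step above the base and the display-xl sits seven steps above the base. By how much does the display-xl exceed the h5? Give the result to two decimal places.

Step 1: 13.0 × 1.125 = 14.6250pt
Step 7: 13.0 × 1.125⁷ = 29.6491pt
Difference: 29.6491 − 14.6250 = 15.0241pt

15.02pt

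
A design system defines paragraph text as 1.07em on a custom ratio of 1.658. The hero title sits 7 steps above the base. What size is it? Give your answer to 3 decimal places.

Every step multiplies by the scale ratio.
1.07 × 1.658⁷ = 1.07 × 34.44226 ≈ 36.853

36.853em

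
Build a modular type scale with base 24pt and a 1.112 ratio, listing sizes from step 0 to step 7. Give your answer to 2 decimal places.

24.00pt, 26.69pt, 29.68pt, 33.00pt, 36.70pt, 40.81pt, 45.38pt, 50.46pt

Step 0: 24pt
Step 1: 24.0 × 1.112 = 26.69
Step 2: 24.0 × 1.112² = 29.68
Step 3: 24.0 × 1.112³ = 33.00
Step 4: 24.0 × 1.112⁴ = 36.70
Step 5: 24.0 × 1.112⁵ = 40.81
Step 6: 24.0 × 1.112⁶ = 45.38
Step 7: 24.0 × 1.112⁷ = 50.46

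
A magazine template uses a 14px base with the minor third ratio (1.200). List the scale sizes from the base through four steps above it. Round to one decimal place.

Step 0: 14px
Step 1: 14.0 × 1.200 = 16.8
Step 2: 14.0 × 1.200² = 20.2
Step 3: 14.0 × 1.200³ = 24.2
Step 4: 14.0 × 1.200⁴ = 29.0

14.0px, 16.8px, 20.2px, 24.2px, 29.0px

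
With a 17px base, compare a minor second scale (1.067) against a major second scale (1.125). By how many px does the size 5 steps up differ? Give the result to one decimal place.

Minor second: 17.0 × 1.067⁵ = 23.511px
Major second: 17.0 × 1.125⁵ = 30.635px
Difference: 30.635 − 23.511 = 7.124px

7.1px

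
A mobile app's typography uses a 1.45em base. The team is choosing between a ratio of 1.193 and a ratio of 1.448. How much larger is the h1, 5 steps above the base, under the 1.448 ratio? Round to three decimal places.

5.726em

At 1.193: 1.45 × 1.193⁵ = 3.50405em
At 1.448: 1.45 × 1.448⁵ = 9.23019em
Difference: 9.23019 − 3.50405 = 5.72614em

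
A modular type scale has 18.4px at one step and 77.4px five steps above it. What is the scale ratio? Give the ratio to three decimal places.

r⁵ = 77.4 / 18.4, so r = (77.4/18.4)^(1/5).
r = 4.2065^(1/5) ≈ 1.3329

1.333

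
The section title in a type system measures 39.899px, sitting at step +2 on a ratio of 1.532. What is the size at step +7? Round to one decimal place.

The gap is 7 − (2) = 5 steps, so the factor is 1.532^5.
39.899 × 1.532⁵ = 39.899 × 8.43906 ≈ 336.710

336.7px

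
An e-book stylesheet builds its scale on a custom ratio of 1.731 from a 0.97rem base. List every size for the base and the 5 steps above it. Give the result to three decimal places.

Step 0: 0.97rem
Step 1: 0.97 × 1.731 = 1.679
Step 2: 0.97 × 1.731² = 2.906
Step 3: 0.97 × 1.731³ = 5.031
Step 4: 0.97 × 1.731⁴ = 8.709
Step 5: 0.97 × 1.731⁵ = 15.075

0.970rem, 1.679rem, 2.906rem, 5.031rem, 8.709rem, 15.075rem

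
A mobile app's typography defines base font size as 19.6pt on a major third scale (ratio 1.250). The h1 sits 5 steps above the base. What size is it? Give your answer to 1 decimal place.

59.8pt

Each step on a modular scale multiplies by the ratio, so the size n steps from the base is base × ratioⁿ.
19.6 × 1.250⁵ = 19.6 × 3.05176 ≈ 59.81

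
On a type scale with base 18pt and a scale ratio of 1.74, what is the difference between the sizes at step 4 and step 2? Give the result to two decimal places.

110.50pt

Step 2: 18.0 × 1.74² = 54.4968pt
Step 4: 18.0 × 1.74⁴ = 164.9945pt
Difference: 164.9945 − 54.4968 = 110.4977pt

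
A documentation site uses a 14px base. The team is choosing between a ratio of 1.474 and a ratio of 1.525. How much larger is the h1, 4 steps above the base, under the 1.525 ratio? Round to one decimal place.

At 1.474: 14.0 × 1.474⁴ = 66.087px
At 1.525: 14.0 × 1.525⁴ = 75.719px
Difference: 75.719 − 66.087 = 9.632px

9.6px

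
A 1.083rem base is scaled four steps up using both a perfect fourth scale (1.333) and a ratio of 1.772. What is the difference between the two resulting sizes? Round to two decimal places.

7.26rem

Perfect fourth: 1.083 × 1.333⁴ = 3.4194rem
At 1.772: 1.083 × 1.772⁴ = 10.6778rem
Difference: 10.6778 − 3.4194 = 7.2584rem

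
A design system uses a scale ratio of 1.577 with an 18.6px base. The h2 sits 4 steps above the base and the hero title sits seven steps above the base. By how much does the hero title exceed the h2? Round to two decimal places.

336.13px

Step 4: 18.6 × 1.577⁴ = 115.0376px
Step 7: 18.6 × 1.577⁷ = 451.1644px
Difference: 451.1644 − 115.0376 = 336.1268px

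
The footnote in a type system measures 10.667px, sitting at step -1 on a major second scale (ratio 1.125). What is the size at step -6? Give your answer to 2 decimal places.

The gap is -6 − (-1) = -5 steps, so the factor is 1.125^-5.
10.667 ÷ 1.125⁵ = 10.667 ÷ 1.80203 ≈ 5.919

5.92px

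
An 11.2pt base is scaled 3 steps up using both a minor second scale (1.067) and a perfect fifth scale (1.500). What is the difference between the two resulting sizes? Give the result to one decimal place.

24.2pt

Minor second: 11.2 × 1.067³ = 13.605pt
Perfect fifth: 11.2 × 1.500³ = 37.800pt
Difference: 37.800 − 13.605 = 24.195pt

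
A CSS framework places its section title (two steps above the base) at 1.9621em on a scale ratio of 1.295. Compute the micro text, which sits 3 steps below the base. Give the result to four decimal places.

1.9621 ÷ 1.295⁵ = 1.9621 ÷ 3.64207 ≈ 0.5387

0.5387em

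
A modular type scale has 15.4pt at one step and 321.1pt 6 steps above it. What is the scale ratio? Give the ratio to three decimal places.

The ratio satisfies 15.4 × r⁶ = 321.1, so r = (321.1 / 15.4)^(1/6).
r = 20.8506^(1/6) ≈ 1.6590

1.659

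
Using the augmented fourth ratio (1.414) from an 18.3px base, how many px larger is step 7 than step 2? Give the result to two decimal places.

Step 2: 18.3 × 1.414² = 36.5889px
Step 7: 18.3 × 1.414⁷ = 206.8221px
Difference: 206.8221 − 36.5889 = 170.2332px

170.23px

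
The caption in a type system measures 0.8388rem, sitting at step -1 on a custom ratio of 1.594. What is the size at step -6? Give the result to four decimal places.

0.8388 ÷ 1.594⁵ = 0.8388 ÷ 10.29062 ≈ 0.0815

0.0815rem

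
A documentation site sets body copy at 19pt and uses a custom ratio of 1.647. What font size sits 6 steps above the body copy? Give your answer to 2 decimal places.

379.24pt

19.0 × 1.647⁶ = 19.0 × 19.96005 ≈ 379.24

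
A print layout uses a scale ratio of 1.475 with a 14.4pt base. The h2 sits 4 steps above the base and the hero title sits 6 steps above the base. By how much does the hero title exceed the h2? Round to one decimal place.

80.1pt

Step 4: 14.4 × 1.475⁴ = 68.160pt
Step 6: 14.4 × 1.475⁶ = 148.291pt
Difference: 148.291 − 68.160 = 80.131pt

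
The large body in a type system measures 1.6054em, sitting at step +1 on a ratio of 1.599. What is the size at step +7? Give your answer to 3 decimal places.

26.833em

1.6054 × 1.599⁶ = 1.6054 × 16.71440 ≈ 26.833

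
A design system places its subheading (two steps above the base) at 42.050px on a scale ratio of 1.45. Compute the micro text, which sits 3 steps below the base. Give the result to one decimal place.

6.6px

The gap is -3 − (2) = -5 steps, so the factor is 1.45^-5.
42.050 ÷ 1.45⁵ = 42.050 ÷ 6.40973 ≈ 6.560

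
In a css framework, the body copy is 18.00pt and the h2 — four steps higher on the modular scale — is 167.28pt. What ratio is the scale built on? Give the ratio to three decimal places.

r⁴ = 167.28 / 18.00, so r = (167.28/18.00)^(1/4).
r = 9.2933^(1/4) ≈ 1.7460

1.746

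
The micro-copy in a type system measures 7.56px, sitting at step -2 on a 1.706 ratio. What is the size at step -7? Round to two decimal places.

Moving from step -2 to step -7 is 5 steps down, so divide by r⁵.
7.56 ÷ 1.706⁵ = 7.56 ÷ 14.45091 ≈ 0.523

0.52px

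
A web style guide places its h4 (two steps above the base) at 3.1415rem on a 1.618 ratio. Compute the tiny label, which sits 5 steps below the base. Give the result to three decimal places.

3.1415 ÷ 1.618⁷ = 3.1415 ÷ 29.03017 ≈ 0.108

0.108rem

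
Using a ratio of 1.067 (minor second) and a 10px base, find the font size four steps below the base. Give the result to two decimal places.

7.72px

10.0 ÷ 1.067⁴ = 10.0 ÷ 1.29616 ≈ 7.72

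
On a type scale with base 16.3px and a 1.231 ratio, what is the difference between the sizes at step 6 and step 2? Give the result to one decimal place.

32.0px

Step 2: 16.3 × 1.231² = 24.700px
Step 6: 16.3 × 1.231⁶ = 56.720px
Difference: 56.720 − 24.700 = 32.020px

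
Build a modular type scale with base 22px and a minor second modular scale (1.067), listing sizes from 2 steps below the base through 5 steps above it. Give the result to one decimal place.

19.3px, 20.6px, 22.0px, 23.5px, 25.0px, 26.7px, 28.5px, 30.4px

Step -2: 22.0 ÷ 1.067² = 19.3
Step -1: 22.0 ÷ 1.067 = 20.6
Step 0: 22px
Step 1: 22.0 × 1.067 = 23.5
Step 2: 22.0 × 1.067² = 25.0
Step 3: 22.0 × 1.067³ = 26.7
Step 4: 22.0 × 1.067⁴ = 28.5
Step 5: 22.0 × 1.067⁵ = 30.4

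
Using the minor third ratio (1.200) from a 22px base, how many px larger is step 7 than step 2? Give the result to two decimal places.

Step 2: 22.0 × 1.200² = 31.6800px
Step 7: 22.0 × 1.200⁷ = 78.8300px
Difference: 78.8300 − 31.6800 = 47.1500px

47.15px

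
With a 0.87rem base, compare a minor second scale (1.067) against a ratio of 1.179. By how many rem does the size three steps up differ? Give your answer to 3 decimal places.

0.369rem

Minor second: 0.87 × 1.067³ = 1.05685rem
At 1.179: 0.87 × 1.179³ = 1.42581rem
Difference: 1.42581 − 1.05685 = 0.36896rem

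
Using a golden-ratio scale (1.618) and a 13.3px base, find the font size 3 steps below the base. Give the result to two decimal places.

A modular type scale is a geometric sequence: sizeₙ = base × rⁿ.
13.3 ÷ 1.618³ = 13.3 ÷ 4.23580 ≈ 3.14

3.14px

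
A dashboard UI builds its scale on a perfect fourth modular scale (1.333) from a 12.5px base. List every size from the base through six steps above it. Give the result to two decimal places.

12.50px, 16.66px, 22.21px, 29.61px, 39.47px, 52.61px, 70.13px

Step 0: 12.5px
Step 1: 12.5 × 1.333 = 16.66
Step 2: 12.5 × 1.333² = 22.21
Step 3: 12.5 × 1.333³ = 29.61
Step 4: 12.5 × 1.333⁴ = 39.47
Step 5: 12.5 × 1.333⁵ = 52.61
Step 6: 12.5 × 1.333⁶ = 70.13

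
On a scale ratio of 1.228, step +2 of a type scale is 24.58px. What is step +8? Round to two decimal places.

84.29px

Moving from step +2 to step +8 is 6 steps up, so multiply by r⁶.
24.58 × 1.228⁶ = 24.58 × 3.42918 ≈ 84.289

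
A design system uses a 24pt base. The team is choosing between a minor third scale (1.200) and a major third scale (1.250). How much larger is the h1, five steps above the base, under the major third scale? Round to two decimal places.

Minor third: 24.0 × 1.200⁵ = 59.7197pt
Major third: 24.0 × 1.250⁵ = 73.2422pt
Difference: 73.2422 − 59.7197 = 13.5225pt

13.52pt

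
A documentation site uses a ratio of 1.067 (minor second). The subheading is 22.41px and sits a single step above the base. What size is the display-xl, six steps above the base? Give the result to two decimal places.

Moving from step +1 to step +6 is 5 steps up, so multiply by r⁵.
22.41 × 1.067⁵ = 22.41 × 1.38300 ≈ 30.993

30.99px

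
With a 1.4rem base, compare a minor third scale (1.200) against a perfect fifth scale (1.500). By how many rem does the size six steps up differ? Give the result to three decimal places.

11.766rem

Minor third: 1.4 × 1.200⁶ = 4.18038rem
Perfect fifth: 1.4 × 1.500⁶ = 15.94687rem
Difference: 15.94687 − 4.18038 = 11.76649rem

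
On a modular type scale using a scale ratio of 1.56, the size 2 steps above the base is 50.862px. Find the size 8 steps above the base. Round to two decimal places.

733.06px

50.862 × 1.56⁶ = 50.862 × 14.41277 ≈ 733.063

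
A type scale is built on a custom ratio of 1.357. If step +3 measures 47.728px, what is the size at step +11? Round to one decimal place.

548.8px

Moving from step +3 to step +11 is 8 steps up, so multiply by r⁸.
47.728 × 1.357⁸ = 47.728 × 11.49844 ≈ 548.797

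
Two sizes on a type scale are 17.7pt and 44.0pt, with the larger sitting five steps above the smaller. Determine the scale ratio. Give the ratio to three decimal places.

The ratio satisfies 17.7 × r⁵ = 44.0, so r = (44.0 / 17.7)^(1/5).
r = 2.4859^(1/5) ≈ 1.1998

1.200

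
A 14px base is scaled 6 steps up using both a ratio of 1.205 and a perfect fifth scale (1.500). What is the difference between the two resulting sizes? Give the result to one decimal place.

116.6px

At 1.205: 14.0 × 1.205⁶ = 42.860px
Perfect fifth: 14.0 × 1.500⁶ = 159.469px
Difference: 159.469 − 42.860 = 116.609px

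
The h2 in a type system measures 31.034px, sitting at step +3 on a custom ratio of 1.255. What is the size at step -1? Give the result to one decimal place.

12.5px

31.034 ÷ 1.255⁴ = 31.034 ÷ 2.48070 ≈ 12.510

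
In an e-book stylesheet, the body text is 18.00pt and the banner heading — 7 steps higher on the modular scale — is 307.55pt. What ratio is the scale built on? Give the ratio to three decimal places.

The ratio satisfies 18.00 × r⁷ = 307.55, so r = (307.55 / 18.00)^(1/7).
r = 17.0861^(1/7) ≈ 1.5000

1.500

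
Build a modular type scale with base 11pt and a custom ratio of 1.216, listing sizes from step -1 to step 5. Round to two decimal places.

Step -1: 11.0 ÷ 1.216 = 9.05
Step 0: 11pt
Step 1: 11.0 × 1.216 = 13.38
Step 2: 11.0 × 1.216² = 16.27
Step 3: 11.0 × 1.216³ = 19.78
Step 4: 11.0 × 1.216⁴ = 24.05
Step 5: 11.0 × 1.216⁵ = 29.25

9.05pt, 11.00pt, 13.38pt, 16.27pt, 19.78pt, 24.05pt, 29.25pt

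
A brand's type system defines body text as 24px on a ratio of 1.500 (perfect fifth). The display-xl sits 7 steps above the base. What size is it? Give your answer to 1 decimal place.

A modular type scale is a geometric sequence: sizeₙ = base × rⁿ.
24.0 × 1.500⁷ = 24.0 × 17.08594 ≈ 410.06

410.1px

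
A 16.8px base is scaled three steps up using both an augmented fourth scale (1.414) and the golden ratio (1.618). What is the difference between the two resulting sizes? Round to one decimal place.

Augmented fourth: 16.8 × 1.414³ = 47.496px
Golden ratio: 16.8 × 1.618³ = 71.161px
Difference: 71.161 − 47.496 = 23.665px

23.7px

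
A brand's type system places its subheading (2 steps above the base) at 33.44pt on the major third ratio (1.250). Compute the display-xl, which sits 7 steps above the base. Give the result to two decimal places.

102.05pt

33.44 × 1.250⁵ = 33.44 × 3.05176 ≈ 102.051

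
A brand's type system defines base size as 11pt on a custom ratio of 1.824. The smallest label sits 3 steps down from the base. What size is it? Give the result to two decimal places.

1.81pt

11.0 ÷ 1.824³ = 11.0 ÷ 6.06840 ≈ 1.81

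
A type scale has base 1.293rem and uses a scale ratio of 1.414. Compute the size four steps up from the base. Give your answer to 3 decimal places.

5.169rem

A modular type scale is a geometric sequence: sizeₙ = base × rⁿ.
1.293 × 1.414⁴ = 1.293 × 3.99758 ≈ 5.169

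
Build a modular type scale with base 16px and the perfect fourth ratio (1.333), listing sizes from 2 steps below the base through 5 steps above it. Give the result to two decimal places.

9.00px, 12.00px, 16.00px, 21.33px, 28.43px, 37.90px, 50.52px, 67.34px

Step -2: 16.0 ÷ 1.333² = 9.00
Step -1: 16.0 ÷ 1.333 = 12.00
Step 0: 16px
Step 1: 16.0 × 1.333 = 21.33
Step 2: 16.0 × 1.333² = 28.43
Step 3: 16.0 × 1.333³ = 37.90
Step 4: 16.0 × 1.333⁴ = 50.52
Step 5: 16.0 × 1.333⁵ = 67.34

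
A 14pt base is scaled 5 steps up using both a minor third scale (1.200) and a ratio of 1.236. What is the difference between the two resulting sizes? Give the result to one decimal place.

5.5pt

Minor third: 14.0 × 1.200⁵ = 34.836pt
At 1.236: 14.0 × 1.236⁵ = 40.385pt
Difference: 40.385 − 34.836 = 5.549pt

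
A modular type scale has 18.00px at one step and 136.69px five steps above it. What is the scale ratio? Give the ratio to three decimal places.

The ratio satisfies 18.00 × r⁵ = 136.69, so r = (136.69 / 18.00)^(1/5).
r = 7.5939^(1/5) ≈ 1.5000

1.500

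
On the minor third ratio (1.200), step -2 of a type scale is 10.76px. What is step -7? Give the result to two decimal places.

10.76 ÷ 1.200⁵ = 10.76 ÷ 2.48832 ≈ 4.324

4.32px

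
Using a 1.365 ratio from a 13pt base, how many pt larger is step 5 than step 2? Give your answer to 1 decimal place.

Step 2: 13.0 × 1.365² = 24.222pt
Step 5: 13.0 × 1.365⁵ = 61.604pt
Difference: 61.604 − 24.222 = 37.382pt

37.4pt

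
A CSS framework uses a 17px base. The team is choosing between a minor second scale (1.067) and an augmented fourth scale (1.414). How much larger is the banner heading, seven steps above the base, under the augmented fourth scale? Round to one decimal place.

Minor second: 17.0 × 1.067⁷ = 26.767px
Augmented fourth: 17.0 × 1.414⁷ = 192.130px
Difference: 192.130 − 26.767 = 165.363px

165.4px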